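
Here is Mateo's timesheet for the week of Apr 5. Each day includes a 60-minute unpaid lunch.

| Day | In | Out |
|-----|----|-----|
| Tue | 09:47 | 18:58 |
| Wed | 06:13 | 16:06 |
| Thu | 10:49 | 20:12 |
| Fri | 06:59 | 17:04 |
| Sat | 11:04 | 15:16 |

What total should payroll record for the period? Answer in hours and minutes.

37 h 44 min

Tue: 09:47–18:58 = 9 h 11 min; less 60 min break → 8 h 11 min
Wed: 06:13–16:06 = 9 h 53 min; less 60 min break → 8 h 53 min
Thu: 10:49–20:12 = 9 h 23 min; less 60 min break → 8 h 23 min
Fri: 06:59–17:04 = 10 h 5 min; less 60 min break → 9 h 5 min
Sat: 11:04–15:16 = 4 h 12 min; less 60 min break → 3 h 12 min
Total: 8 h 11 min + 8 h 53 min + 8 h 23 min + 9 h 5 min + 3 h 12 min = 37 h 44 min.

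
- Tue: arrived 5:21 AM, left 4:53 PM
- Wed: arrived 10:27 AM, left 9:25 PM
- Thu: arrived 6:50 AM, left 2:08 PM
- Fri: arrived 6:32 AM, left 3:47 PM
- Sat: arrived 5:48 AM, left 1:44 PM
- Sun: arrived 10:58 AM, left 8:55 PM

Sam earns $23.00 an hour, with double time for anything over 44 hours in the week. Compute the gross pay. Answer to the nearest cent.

Tue: 5:21 AM–4:53 PM = 11 h 32 min
Wed: 10:27 AM–9:25 PM = 10 h 58 min
Thu: 6:50 AM–2:08 PM = 7 h 18 min
Fri: 6:32 AM–3:47 PM = 9 h 15 min
Sat: 5:48 AM–1:44 PM = 7 h 56 min
Sun: 10:58 AM–8:55 PM = 9 h 57 min
Total worked: 56 h 56 min = 3416 min.
Regular 44 h 0 min = 2640 min at $23.00/h; overtime 12 h 56 min = 776 min at $46.00/h.
Pay = (2640 × $23.00 + 776 × $46.00) ÷ 60 = $1606.93.

$1606.93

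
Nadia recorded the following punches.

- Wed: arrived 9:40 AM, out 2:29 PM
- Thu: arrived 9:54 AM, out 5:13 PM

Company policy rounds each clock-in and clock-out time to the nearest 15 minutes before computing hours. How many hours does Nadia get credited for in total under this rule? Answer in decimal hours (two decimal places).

Wed: in 9:40 AM→9:45 AM, out 2:29 PM→2:30 PM; 4 h 45 min
Thu: in 9:54 AM→10:00 AM, out 5:13 PM→5:15 PM; 7 h 15 min
Total credited: 12 h 0 min.

12.00 hours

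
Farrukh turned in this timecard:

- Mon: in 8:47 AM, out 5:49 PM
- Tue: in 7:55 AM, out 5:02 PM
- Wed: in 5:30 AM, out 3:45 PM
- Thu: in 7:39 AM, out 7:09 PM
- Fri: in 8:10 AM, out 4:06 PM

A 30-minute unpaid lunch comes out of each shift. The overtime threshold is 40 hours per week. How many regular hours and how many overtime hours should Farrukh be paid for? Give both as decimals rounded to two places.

Regular 40.00 hours, overtime 5.33 hours

Mon: 8:47 AM–5:49 PM = 9 h 2 min; less 30 min break → 8 h 32 min
Tue: 7:55 AM–5:02 PM = 9 h 7 min; less 30 min break → 8 h 37 min
Wed: 5:30 AM–3:45 PM = 10 h 15 min; less 30 min break → 9 h 45 min
Thu: 7:39 AM–7:09 PM = 11 h 30 min; less 30 min break → 11 h 0 min
Fri: 8:10 AM–4:06 PM = 7 h 56 min; less 30 min break → 7 h 26 min
Total worked: 45 h 20 min = 45.33 h.
Threshold 40 h → overtime 5 h 20 min, regular 40 h 0 min.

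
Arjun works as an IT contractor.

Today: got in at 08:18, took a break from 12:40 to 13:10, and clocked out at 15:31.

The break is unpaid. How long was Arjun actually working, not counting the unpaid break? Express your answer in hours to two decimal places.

6.72 hours

Today: 08:18–15:31 = 7 h 13 min; less 30 min break → 6 h 43 min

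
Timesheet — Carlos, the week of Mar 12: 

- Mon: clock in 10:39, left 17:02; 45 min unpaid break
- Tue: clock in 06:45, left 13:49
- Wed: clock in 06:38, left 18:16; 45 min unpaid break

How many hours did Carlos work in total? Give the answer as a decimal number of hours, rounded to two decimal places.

Mon: 10:39–17:02 = 6 h 23 min; less 45 min break → 5 h 38 min
Tue: 06:45–13:49 = 7 h 4 min
Wed: 06:38–18:16 = 11 h 38 min; less 45 min break → 10 h 53 min
Total: 5 h 38 min + 7 h 4 min + 10 h 53 min = 23 h 35 min.

23.58 hours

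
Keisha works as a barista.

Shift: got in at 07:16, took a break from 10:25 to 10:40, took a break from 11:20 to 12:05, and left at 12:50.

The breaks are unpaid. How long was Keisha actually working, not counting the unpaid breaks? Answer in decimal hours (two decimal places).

4.57 hours

Shift: 07:16–12:50 = 5 h 34 min; less 60 min break → 4 h 34 min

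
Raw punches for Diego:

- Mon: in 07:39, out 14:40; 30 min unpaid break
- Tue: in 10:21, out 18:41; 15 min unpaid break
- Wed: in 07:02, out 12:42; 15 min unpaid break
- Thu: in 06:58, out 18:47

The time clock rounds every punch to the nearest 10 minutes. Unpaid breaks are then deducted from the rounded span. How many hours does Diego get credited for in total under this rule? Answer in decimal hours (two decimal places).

31.83 hours

Mon: in 07:39→07:40, out 14:40→14:40; 7 h 0 min − 30 min = 6 h 30 min
Tue: in 10:21→10:20, out 18:41→18:40; 8 h 20 min − 15 min = 8 h 5 min
Wed: in 07:02→07:00, out 12:42→12:40; 5 h 40 min − 15 min = 5 h 25 min
Thu: in 06:58→07:00, out 18:47→18:50; 11 h 50 min
Total credited: 31 h 50 min.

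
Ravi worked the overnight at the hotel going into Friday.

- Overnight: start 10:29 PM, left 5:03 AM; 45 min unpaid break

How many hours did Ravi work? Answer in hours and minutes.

5 h 49 min

Overnight: 10:29 PM → midnight = 1 h 31 min; midnight → 5:03 AM = 5 h 3 min; span 6 h 34 min; less 45 min break → 5 h 49 min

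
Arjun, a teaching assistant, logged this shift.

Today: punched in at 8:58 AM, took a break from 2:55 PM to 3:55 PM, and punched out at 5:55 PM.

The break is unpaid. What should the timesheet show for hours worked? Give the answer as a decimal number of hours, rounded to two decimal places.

7.95 hours

Today: 8:58 AM–5:55 PM = 8 h 57 min; less 60 min break → 7 h 57 min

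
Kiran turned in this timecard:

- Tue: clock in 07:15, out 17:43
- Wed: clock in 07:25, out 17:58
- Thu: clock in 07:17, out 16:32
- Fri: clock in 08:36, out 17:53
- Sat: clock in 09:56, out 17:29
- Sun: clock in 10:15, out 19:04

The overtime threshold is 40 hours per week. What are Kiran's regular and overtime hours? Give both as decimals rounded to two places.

Tue: 07:15–17:43 = 10 h 28 min
Wed: 07:25–17:58 = 10 h 33 min
Thu: 07:17–16:32 = 9 h 15 min
Fri: 08:36–17:53 = 9 h 17 min
Sat: 09:56–17:29 = 7 h 33 min
Sun: 10:15–19:04 = 8 h 49 min
Total worked: 55 h 55 min = 55.92 h.
Threshold 40 h → overtime 15 h 55 min, regular 40 h 0 min.

Regular 40.00 hours, overtime 15.92 hours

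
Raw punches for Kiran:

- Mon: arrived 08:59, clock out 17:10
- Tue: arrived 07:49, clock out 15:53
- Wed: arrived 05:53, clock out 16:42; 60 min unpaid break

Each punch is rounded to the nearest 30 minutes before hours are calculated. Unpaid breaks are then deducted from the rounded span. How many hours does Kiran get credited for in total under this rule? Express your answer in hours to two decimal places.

25.50 hours

Mon: in 08:59→09:00, out 17:10→17:00; 8 h 0 min
Tue: in 07:49→08:00, out 15:53→16:00; 8 h 0 min
Wed: in 05:53→06:00, out 16:42→16:30; 10 h 30 min − 60 min = 9 h 30 min
Total credited: 25 h 30 min.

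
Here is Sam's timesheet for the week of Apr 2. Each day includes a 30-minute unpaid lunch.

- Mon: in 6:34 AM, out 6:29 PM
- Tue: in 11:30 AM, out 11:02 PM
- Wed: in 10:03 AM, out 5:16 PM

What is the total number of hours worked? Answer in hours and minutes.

29 h 10 min

Mon: 6:34 AM–6:29 PM = 11 h 55 min; less 30 min break → 11 h 25 min
Tue: 11:30 AM–11:02 PM = 11 h 32 min; less 30 min break → 11 h 2 min
Wed: 10:03 AM–5:16 PM = 7 h 13 min; less 30 min break → 6 h 43 min
Total: 11 h 25 min + 11 h 2 min + 6 h 43 min = 29 h 10 min.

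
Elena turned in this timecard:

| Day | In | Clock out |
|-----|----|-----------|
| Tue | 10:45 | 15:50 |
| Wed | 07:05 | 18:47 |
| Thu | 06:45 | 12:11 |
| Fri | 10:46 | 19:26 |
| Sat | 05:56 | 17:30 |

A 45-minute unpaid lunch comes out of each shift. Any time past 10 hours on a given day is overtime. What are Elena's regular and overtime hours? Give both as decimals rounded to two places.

Regular 36.93 hours, overtime 1.77 hours

Tue: 10:45–15:50 = 5 h 5 min; less 45 min break → 4 h 20 min
Wed: 07:05–18:47 = 11 h 42 min; less 45 min break → 10 h 57 min
Thu: 06:45–12:11 = 5 h 26 min; less 45 min break → 4 h 41 min
Fri: 10:46–19:26 = 8 h 40 min; less 45 min break → 7 h 55 min
Sat: 05:56–17:30 = 11 h 34 min; less 45 min break → 10 h 49 min
Tue reg 4 h 20 min / OT 0 h 0 min; Wed reg 10 h 0 min / OT 0 h 57 min; Thu reg 4 h 41 min / OT 0 h 0 min; Fri reg 7 h 55 min / OT 0 h 0 min; Sat reg 10 h 0 min / OT 0 h 49 min.
Totals: regular 36 h 56 min, overtime 1 h 46 min.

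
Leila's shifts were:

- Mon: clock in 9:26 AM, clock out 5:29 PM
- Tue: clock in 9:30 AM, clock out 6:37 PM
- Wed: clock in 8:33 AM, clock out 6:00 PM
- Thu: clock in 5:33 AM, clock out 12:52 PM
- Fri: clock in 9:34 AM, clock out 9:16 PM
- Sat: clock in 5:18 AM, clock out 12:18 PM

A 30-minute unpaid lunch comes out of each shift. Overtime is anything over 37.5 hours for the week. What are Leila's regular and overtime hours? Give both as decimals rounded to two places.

Regular 37.50 hours, overtime 12.13 hours

Mon: 9:26 AM–5:29 PM = 8 h 3 min; less 30 min break → 7 h 33 min
Tue: 9:30 AM–6:37 PM = 9 h 7 min; less 30 min break → 8 h 37 min
Wed: 8:33 AM–6:00 PM = 9 h 27 min; less 30 min break → 8 h 57 min
Thu: 5:33 AM–12:52 PM = 7 h 19 min; less 30 min break → 6 h 49 min
Fri: 9:34 AM–9:16 PM = 11 h 42 min; less 30 min break → 11 h 12 min
Sat: 5:18 AM–12:18 PM = 7 h 0 min; less 30 min break → 6 h 30 min
Total worked: 49 h 38 min = 49.63 h.
Threshold 37.5 h → overtime 12 h 8 min, regular 37 h 30 min.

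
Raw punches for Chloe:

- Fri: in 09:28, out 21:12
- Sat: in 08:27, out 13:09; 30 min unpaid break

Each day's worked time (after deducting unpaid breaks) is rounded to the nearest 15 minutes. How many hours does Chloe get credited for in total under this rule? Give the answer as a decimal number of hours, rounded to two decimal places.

Fri: 09:28–21:12 = 11 h 44 min → rounds to 11 h 45 min
Sat: 08:27–13:09 = 4 h 42 min − 30 min = 4 h 12 min → rounds to 4 h 15 min
Total credited: 16 h 0 min.

16.00 hours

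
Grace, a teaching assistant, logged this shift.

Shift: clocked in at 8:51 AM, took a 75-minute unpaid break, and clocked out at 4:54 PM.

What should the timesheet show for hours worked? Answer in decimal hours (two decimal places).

Shift: 8:51 AM–4:54 PM = 8 h 3 min; less 75 min break → 6 h 48 min

6.80 hours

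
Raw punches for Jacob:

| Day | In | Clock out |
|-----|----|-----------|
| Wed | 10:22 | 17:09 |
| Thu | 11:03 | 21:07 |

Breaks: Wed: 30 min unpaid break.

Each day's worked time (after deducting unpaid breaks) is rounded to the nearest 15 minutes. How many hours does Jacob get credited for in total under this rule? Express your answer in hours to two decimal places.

Wed: 10:22–17:09 = 6 h 47 min − 30 min = 6 h 17 min → rounds to 6 h 15 min
Thu: 11:03–21:07 = 10 h 4 min → rounds to 10 h 0 min
Total credited: 16 h 15 min.

16.25 hours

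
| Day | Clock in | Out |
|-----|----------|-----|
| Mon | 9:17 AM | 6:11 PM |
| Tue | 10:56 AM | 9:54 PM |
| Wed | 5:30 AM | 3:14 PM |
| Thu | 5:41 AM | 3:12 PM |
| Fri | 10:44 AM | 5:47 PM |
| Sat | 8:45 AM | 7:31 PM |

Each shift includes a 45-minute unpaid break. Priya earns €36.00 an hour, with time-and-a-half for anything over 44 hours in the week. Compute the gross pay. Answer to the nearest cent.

Mon: 9:17 AM–6:11 PM = 8 h 54 min; less 45 min break → 8 h 9 min
Tue: 10:56 AM–9:54 PM = 10 h 58 min; less 45 min break → 10 h 13 min
Wed: 5:30 AM–3:14 PM = 9 h 44 min; less 45 min break → 8 h 59 min
Thu: 5:41 AM–3:12 PM = 9 h 31 min; less 45 min break → 8 h 46 min
Fri: 10:44 AM–5:47 PM = 7 h 3 min; less 45 min break → 6 h 18 min
Sat: 8:45 AM–7:31 PM = 10 h 46 min; less 45 min break → 10 h 1 min
Total worked: 52 h 26 min = 3146 min.
Regular 44 h 0 min = 2640 min at €36.00/h; overtime 8 h 26 min = 506 min at €54.00/h.
Pay = (2640 × €36.00 + 506 × €54.00) ÷ 60 = €2039.40.

€2039.40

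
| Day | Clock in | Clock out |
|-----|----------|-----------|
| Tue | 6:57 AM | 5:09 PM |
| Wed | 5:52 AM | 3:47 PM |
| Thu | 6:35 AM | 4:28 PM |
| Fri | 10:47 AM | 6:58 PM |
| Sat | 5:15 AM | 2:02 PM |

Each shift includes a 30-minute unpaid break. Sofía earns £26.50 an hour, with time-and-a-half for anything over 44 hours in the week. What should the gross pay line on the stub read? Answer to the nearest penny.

£1184.55

Tue: 6:57 AM–5:09 PM = 10 h 12 min; less 30 min break → 9 h 42 min
Wed: 5:52 AM–3:47 PM = 9 h 55 min; less 30 min break → 9 h 25 min
Thu: 6:35 AM–4:28 PM = 9 h 53 min; less 30 min break → 9 h 23 min
Fri: 10:47 AM–6:58 PM = 8 h 11 min; less 30 min break → 7 h 41 min
Sat: 5:15 AM–2:02 PM = 8 h 47 min; less 30 min break → 8 h 17 min
Total worked: 44 h 28 min = 2668 min.
Regular 44 h 0 min = 2640 min at £26.50/h; overtime 0 h 28 min = 28 min at £39.75/h.
Pay = (2640 × £26.50 + 28 × £39.75) ÷ 60 = £1184.55.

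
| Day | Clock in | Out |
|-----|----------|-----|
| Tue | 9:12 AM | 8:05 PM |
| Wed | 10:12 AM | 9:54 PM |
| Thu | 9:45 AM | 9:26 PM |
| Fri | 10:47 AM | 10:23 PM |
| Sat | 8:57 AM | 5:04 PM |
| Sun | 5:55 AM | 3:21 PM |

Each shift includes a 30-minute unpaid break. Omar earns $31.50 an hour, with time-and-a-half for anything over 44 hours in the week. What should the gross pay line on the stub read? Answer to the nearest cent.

$2161.69

Tue: 9:12 AM–8:05 PM = 10 h 53 min; less 30 min break → 10 h 23 min
Wed: 10:12 AM–9:54 PM = 11 h 42 min; less 30 min break → 11 h 12 min
Thu: 9:45 AM–9:26 PM = 11 h 41 min; less 30 min break → 11 h 11 min
Fri: 10:47 AM–10:23 PM = 11 h 36 min; less 30 min break → 11 h 6 min
Sat: 8:57 AM–5:04 PM = 8 h 7 min; less 30 min break → 7 h 37 min
Sun: 5:55 AM–3:21 PM = 9 h 26 min; less 30 min break → 8 h 56 min
Total worked: 60 h 25 min = 3625 min.
Regular 44 h 0 min = 2640 min at $31.50/h; overtime 16 h 25 min = 985 min at $47.25/h.
Pay = (2640 × $31.50 + 985 × $47.25) ÷ 60 = $2161.69.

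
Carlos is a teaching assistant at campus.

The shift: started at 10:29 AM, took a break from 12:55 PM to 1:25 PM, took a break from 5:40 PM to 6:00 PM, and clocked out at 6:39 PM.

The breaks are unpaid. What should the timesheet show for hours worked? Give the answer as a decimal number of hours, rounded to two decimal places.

7.33 hours

The shift: 10:29 AM–6:39 PM = 8 h 10 min; less 50 min break → 7 h 20 min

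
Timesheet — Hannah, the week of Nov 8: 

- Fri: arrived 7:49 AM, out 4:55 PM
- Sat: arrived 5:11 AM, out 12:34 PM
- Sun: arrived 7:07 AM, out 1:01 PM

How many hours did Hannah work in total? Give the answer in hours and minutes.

Fri: 7:49 AM–4:55 PM = 9 h 6 min
Sat: 5:11 AM–12:34 PM = 7 h 23 min
Sun: 7:07 AM–1:01 PM = 5 h 54 min
Total: 9 h 6 min + 7 h 23 min + 5 h 54 min = 22 h 23 min.

22 h 23 min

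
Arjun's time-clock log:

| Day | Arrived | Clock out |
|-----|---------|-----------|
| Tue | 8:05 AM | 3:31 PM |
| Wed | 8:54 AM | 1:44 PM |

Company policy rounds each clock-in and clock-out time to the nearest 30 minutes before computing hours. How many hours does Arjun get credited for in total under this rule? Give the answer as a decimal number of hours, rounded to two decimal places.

Tue: in 8:05 AM→8:00 AM, out 3:31 PM→3:30 PM; 7 h 30 min
Wed: in 8:54 AM→9:00 AM, out 1:44 PM→1:30 PM; 4 h 30 min
Total credited: 12 h 0 min.

12.00 hours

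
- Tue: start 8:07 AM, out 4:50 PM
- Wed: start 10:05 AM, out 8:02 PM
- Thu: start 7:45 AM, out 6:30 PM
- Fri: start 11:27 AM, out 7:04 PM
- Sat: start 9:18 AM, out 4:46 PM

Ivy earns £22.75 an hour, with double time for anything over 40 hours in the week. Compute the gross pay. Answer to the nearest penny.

Tue: 8:07 AM–4:50 PM = 8 h 43 min
Wed: 10:05 AM–8:02 PM = 9 h 57 min
Thu: 7:45 AM–6:30 PM = 10 h 45 min
Fri: 11:27 AM–7:04 PM = 7 h 37 min
Sat: 9:18 AM–4:46 PM = 7 h 28 min
Total worked: 44 h 30 min = 2670 min.
Regular 40 h 0 min = 2400 min at £22.75/h; overtime 4 h 30 min = 270 min at £45.50/h.
Pay = (2400 × £22.75 + 270 × £45.50) ÷ 60 = £1114.75.

£1114.75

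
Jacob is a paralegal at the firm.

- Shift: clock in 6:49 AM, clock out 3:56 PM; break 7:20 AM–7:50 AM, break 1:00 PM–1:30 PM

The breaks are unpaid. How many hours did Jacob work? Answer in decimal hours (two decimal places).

8.12 hours

Shift: 6:49 AM–3:56 PM = 9 h 7 min; less 60 min break → 8 h 7 min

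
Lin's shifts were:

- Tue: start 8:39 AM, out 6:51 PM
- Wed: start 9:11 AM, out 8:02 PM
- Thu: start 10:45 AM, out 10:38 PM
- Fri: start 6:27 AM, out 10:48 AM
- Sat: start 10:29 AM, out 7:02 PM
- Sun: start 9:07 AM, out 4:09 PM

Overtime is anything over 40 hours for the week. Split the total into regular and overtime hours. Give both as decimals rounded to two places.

Tue: 8:39 AM–6:51 PM = 10 h 12 min
Wed: 9:11 AM–8:02 PM = 10 h 51 min
Thu: 10:45 AM–10:38 PM = 11 h 53 min
Fri: 6:27 AM–10:48 AM = 4 h 21 min
Sat: 10:29 AM–7:02 PM = 8 h 33 min
Sun: 9:07 AM–4:09 PM = 7 h 2 min
Total worked: 52 h 52 min = 52.87 h.
Threshold 40 h → overtime 12 h 52 min, regular 40 h 0 min.

Regular 40.00 hours, overtime 12.87 hours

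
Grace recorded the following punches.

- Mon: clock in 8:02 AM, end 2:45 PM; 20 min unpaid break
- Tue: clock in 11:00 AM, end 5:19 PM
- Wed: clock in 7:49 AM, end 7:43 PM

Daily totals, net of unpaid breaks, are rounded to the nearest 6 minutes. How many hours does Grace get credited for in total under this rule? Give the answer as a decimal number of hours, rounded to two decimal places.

Mon: 8:02 AM–2:45 PM = 6 h 43 min − 20 min = 6 h 23 min → rounds to 6 h 24 min
Tue: 11:00 AM–5:19 PM = 6 h 19 min → rounds to 6 h 18 min
Wed: 7:49 AM–7:43 PM = 11 h 54 min → rounds to 11 h 54 min
Total credited: 24 h 36 min.

24.60 hours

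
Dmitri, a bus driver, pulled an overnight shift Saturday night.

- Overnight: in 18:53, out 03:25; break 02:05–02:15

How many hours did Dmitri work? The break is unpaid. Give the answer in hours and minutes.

8 h 22 min

Overnight: 18:53 → midnight = 5 h 7 min; midnight → 03:25 = 3 h 25 min; span 8 h 32 min; less 10 min break → 8 h 22 min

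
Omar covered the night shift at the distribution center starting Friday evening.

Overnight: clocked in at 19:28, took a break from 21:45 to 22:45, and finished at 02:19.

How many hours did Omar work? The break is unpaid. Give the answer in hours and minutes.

5 h 51 min

Overnight: 19:28 → midnight = 4 h 32 min; midnight → 02:19 = 2 h 19 min; span 6 h 51 min; less 60 min break → 5 h 51 min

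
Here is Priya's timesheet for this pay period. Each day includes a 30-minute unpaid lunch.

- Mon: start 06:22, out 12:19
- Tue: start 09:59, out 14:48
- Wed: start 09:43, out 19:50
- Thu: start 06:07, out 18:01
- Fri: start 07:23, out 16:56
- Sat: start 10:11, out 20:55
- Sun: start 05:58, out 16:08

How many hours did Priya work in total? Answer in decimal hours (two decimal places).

59.73 hours

Mon: 06:22–12:19 = 5 h 57 min; less 30 min break → 5 h 27 min
Tue: 09:59–14:48 = 4 h 49 min; less 30 min break → 4 h 19 min
Wed: 09:43–19:50 = 10 h 7 min; less 30 min break → 9 h 37 min
Thu: 06:07–18:01 = 11 h 54 min; less 30 min break → 11 h 24 min
Fri: 07:23–16:56 = 9 h 33 min; less 30 min break → 9 h 3 min
Sat: 10:11–20:55 = 10 h 44 min; less 30 min break → 10 h 14 min
Sun: 05:58–16:08 = 10 h 10 min; less 30 min break → 9 h 40 min
Total: 5 h 27 min + 4 h 19 min + 9 h 37 min + 11 h 24 min + 9 h 3 min + 10 h 14 min + 9 h 40 min = 59 h 44 min.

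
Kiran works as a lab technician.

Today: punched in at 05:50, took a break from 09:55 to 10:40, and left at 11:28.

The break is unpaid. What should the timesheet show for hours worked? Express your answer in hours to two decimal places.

4.88 hours

Today: 05:50–11:28 = 5 h 38 min; less 45 min break → 4 h 53 min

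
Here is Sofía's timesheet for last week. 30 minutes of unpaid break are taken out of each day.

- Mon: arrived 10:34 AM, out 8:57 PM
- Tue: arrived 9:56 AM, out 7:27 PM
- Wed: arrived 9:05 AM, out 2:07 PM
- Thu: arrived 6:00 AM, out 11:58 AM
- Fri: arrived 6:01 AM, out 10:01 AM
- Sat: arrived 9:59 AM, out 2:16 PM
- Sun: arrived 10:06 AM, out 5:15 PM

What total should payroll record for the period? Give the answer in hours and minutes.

42 h 50 min

Mon: 10:34 AM–8:57 PM = 10 h 23 min; less 30 min break → 9 h 53 min
Tue: 9:56 AM–7:27 PM = 9 h 31 min; less 30 min break → 9 h 1 min
Wed: 9:05 AM–2:07 PM = 5 h 2 min; less 30 min break → 4 h 32 min
Thu: 6:00 AM–11:58 AM = 5 h 58 min; less 30 min break → 5 h 28 min
Fri: 6:01 AM–10:01 AM = 4 h 0 min; less 30 min break → 3 h 30 min
Sat: 9:59 AM–2:16 PM = 4 h 17 min; less 30 min break → 3 h 47 min
Sun: 10:06 AM–5:15 PM = 7 h 9 min; less 30 min break → 6 h 39 min
Total: 9 h 53 min + 9 h 1 min + 4 h 32 min + 5 h 28 min + 3 h 30 min + 3 h 47 min + 6 h 39 min = 42 h 50 min.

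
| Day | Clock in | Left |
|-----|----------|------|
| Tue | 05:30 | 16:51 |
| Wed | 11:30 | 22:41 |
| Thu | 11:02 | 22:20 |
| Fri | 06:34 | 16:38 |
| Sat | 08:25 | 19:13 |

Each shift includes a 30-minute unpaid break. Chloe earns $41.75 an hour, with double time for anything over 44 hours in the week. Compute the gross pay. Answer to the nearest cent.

Tue: 05:30–16:51 = 11 h 21 min; less 30 min break → 10 h 51 min
Wed: 11:30–22:41 = 11 h 11 min; less 30 min break → 10 h 41 min
Thu: 11:02–22:20 = 11 h 18 min; less 30 min break → 10 h 48 min
Fri: 06:34–16:38 = 10 h 4 min; less 30 min break → 9 h 34 min
Sat: 08:25–19:13 = 10 h 48 min; less 30 min break → 10 h 18 min
Total worked: 52 h 12 min = 3132 min.
Regular 44 h 0 min = 2640 min at $41.75/h; overtime 8 h 12 min = 492 min at $83.50/h.
Pay = (2640 × $41.75 + 492 × $83.50) ÷ 60 = $2521.70.

$2521.70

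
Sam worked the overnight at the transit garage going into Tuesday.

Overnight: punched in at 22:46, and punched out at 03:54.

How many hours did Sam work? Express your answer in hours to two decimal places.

5.13 hours

Overnight: 22:46 → midnight = 1 h 14 min; midnight → 03:54 = 3 h 54 min; span 5 h 8 min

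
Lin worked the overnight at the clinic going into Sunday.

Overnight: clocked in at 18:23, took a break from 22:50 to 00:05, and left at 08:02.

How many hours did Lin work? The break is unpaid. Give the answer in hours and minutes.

Overnight: 18:23 → midnight = 5 h 37 min; midnight → 08:02 = 8 h 2 min; span 13 h 39 min; less 75 min break → 12 h 24 min

12 h 24 min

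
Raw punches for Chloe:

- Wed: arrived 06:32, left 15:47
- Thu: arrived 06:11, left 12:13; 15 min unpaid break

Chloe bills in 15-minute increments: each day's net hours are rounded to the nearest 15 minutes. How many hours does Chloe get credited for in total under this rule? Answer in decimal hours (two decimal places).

15.00 hours

Wed: 06:32–15:47 = 9 h 15 min → rounds to 9 h 15 min
Thu: 06:11–12:13 = 6 h 2 min − 15 min = 5 h 47 min → rounds to 5 h 45 min
Total credited: 15 h 0 min.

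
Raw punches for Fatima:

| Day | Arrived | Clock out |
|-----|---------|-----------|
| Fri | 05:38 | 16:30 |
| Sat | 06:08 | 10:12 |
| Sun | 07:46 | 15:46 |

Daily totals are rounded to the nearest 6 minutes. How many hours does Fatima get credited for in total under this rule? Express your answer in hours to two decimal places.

Fri: 05:38–16:30 = 10 h 52 min → rounds to 10 h 54 min
Sat: 06:08–10:12 = 4 h 4 min → rounds to 4 h 6 min
Sun: 07:46–15:46 = 8 h 0 min → rounds to 8 h 0 min
Total credited: 23 h 0 min.

23.00 hours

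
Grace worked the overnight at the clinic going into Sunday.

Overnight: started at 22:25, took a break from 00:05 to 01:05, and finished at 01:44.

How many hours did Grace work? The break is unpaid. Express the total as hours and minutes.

Overnight: 22:25 → midnight = 1 h 35 min; midnight → 01:44 = 1 h 44 min; span 3 h 19 min; less 60 min break → 2 h 19 min

2 h 19 min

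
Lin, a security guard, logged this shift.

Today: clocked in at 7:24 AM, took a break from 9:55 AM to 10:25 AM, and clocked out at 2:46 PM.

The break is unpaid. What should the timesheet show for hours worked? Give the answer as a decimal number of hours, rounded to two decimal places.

Today: 7:24 AM–2:46 PM = 7 h 22 min; less 30 min break → 6 h 52 min

6.87 hours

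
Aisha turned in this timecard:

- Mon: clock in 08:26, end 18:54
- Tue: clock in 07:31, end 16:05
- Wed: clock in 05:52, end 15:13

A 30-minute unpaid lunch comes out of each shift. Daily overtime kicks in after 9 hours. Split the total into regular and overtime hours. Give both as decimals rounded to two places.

Mon: 08:26–18:54 = 10 h 28 min; less 30 min break → 9 h 58 min
Tue: 07:31–16:05 = 8 h 34 min; less 30 min break → 8 h 4 min
Wed: 05:52–15:13 = 9 h 21 min; less 30 min break → 8 h 51 min
Mon reg 9 h 0 min / OT 0 h 58 min; Tue reg 8 h 4 min / OT 0 h 0 min; Wed reg 8 h 51 min / OT 0 h 0 min.
Totals: regular 25 h 55 min, overtime 0 h 58 min.

Regular 25.92 hours, overtime 0.97 hours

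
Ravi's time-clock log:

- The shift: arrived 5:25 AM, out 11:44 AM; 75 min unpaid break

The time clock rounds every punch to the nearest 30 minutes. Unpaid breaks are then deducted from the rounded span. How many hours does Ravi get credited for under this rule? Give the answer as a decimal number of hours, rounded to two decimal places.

The shift: in 5:25 AM→5:30 AM, out 11:44 AM→11:30 AM; 6 h 0 min − 75 min = 4 h 45 min

4.75 hours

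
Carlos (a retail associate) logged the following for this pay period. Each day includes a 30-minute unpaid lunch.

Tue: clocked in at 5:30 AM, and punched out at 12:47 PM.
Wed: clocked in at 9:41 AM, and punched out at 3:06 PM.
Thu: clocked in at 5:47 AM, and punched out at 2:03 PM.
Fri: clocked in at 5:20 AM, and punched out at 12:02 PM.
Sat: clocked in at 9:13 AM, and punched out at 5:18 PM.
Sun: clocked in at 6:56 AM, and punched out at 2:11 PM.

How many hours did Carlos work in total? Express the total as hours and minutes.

Tue: 5:30 AM–12:47 PM = 7 h 17 min; less 30 min break → 6 h 47 min
Wed: 9:41 AM–3:06 PM = 5 h 25 min; less 30 min break → 4 h 55 min
Thu: 5:47 AM–2:03 PM = 8 h 16 min; less 30 min break → 7 h 46 min
Fri: 5:20 AM–12:02 PM = 6 h 42 min; less 30 min break → 6 h 12 min
Sat: 9:13 AM–5:18 PM = 8 h 5 min; less 30 min break → 7 h 35 min
Sun: 6:56 AM–2:11 PM = 7 h 15 min; less 30 min break → 6 h 45 min
Total: 6 h 47 min + 4 h 55 min + 7 h 46 min + 6 h 12 min + 7 h 35 min + 6 h 45 min = 40 h 0 min.

40 h 0 min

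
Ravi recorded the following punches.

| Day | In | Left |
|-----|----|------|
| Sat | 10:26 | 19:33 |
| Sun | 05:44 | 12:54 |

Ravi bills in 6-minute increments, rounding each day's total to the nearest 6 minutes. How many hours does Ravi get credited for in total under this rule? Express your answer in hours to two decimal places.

16.30 hours

Sat: 10:26–19:33 = 9 h 7 min → rounds to 9 h 6 min
Sun: 05:44–12:54 = 7 h 10 min → rounds to 7 h 12 min
Total credited: 16 h 18 min.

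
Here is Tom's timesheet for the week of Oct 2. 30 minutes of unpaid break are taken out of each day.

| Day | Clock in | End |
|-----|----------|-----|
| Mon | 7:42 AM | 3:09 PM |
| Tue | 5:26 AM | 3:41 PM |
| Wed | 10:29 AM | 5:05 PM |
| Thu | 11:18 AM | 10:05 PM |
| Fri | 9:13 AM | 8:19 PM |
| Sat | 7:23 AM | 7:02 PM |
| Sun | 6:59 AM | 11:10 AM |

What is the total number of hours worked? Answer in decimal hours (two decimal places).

58.52 hours

Mon: 7:42 AM–3:09 PM = 7 h 27 min; less 30 min break → 6 h 57 min
Tue: 5:26 AM–3:41 PM = 10 h 15 min; less 30 min break → 9 h 45 min
Wed: 10:29 AM–5:05 PM = 6 h 36 min; less 30 min break → 6 h 6 min
Thu: 11:18 AM–10:05 PM = 10 h 47 min; less 30 min break → 10 h 17 min
Fri: 9:13 AM–8:19 PM = 11 h 6 min; less 30 min break → 10 h 36 min
Sat: 7:23 AM–7:02 PM = 11 h 39 min; less 30 min break → 11 h 9 min
Sun: 6:59 AM–11:10 AM = 4 h 11 min; less 30 min break → 3 h 41 min
Total: 6 h 57 min + 9 h 45 min + 6 h 6 min + 10 h 17 min + 10 h 36 min + 11 h 9 min + 3 h 41 min = 58 h 31 min.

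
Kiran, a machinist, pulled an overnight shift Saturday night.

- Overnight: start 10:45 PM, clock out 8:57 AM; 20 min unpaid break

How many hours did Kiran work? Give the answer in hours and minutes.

9 h 52 min

Overnight: 10:45 PM → midnight = 1 h 15 min; midnight → 8:57 AM = 8 h 57 min; span 10 h 12 min; less 20 min break → 9 h 52 min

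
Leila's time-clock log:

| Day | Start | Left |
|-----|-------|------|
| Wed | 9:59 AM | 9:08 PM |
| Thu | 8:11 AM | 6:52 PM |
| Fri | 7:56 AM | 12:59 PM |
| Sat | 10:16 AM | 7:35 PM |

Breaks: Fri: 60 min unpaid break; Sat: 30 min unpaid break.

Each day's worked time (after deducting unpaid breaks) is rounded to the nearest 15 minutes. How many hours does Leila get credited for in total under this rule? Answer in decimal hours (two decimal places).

Wed: 9:59 AM–9:08 PM = 11 h 9 min → rounds to 11 h 15 min
Thu: 8:11 AM–6:52 PM = 10 h 41 min → rounds to 10 h 45 min
Fri: 7:56 AM–12:59 PM = 5 h 3 min − 60 min = 4 h 3 min → rounds to 4 h 0 min
Sat: 10:16 AM–7:35 PM = 9 h 19 min − 30 min = 8 h 49 min → rounds to 8 h 45 min
Total credited: 34 h 45 min.

34.75 hours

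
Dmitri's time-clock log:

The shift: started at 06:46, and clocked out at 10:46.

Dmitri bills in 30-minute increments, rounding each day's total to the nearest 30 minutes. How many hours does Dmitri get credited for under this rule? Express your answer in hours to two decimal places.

4.00 hours

The shift: 06:46–10:46 = 4 h 0 min → rounds to 4 h 0 min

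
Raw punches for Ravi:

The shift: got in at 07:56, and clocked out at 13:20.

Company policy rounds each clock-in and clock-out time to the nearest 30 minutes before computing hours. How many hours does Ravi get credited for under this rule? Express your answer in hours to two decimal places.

5.50 hours

The shift: in 07:56→08:00, out 13:20→13:30; 5 h 30 min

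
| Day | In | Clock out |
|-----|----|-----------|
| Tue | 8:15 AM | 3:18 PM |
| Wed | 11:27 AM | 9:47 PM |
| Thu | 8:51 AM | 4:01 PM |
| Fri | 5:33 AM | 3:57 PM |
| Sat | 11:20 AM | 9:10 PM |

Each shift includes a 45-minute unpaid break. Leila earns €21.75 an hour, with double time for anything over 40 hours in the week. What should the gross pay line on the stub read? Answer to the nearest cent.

Tue: 8:15 AM–3:18 PM = 7 h 3 min; less 45 min break → 6 h 18 min
Wed: 11:27 AM–9:47 PM = 10 h 20 min; less 45 min break → 9 h 35 min
Thu: 8:51 AM–4:01 PM = 7 h 10 min; less 45 min break → 6 h 25 min
Fri: 5:33 AM–3:57 PM = 10 h 24 min; less 45 min break → 9 h 39 min
Sat: 11:20 AM–9:10 PM = 9 h 50 min; less 45 min break → 9 h 5 min
Total worked: 41 h 2 min = 2462 min.
Regular 40 h 0 min = 2400 min at €21.75/h; overtime 1 h 2 min = 62 min at €43.50/h.
Pay = (2400 × €21.75 + 62 × €43.50) ÷ 60 = €914.95.

€914.95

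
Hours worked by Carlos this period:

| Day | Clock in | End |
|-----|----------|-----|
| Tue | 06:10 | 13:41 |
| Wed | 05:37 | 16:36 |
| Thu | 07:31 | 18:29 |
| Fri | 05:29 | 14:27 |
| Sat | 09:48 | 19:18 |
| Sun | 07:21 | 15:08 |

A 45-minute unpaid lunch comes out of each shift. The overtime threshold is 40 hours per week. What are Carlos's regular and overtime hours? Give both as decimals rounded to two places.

Regular 40.00 hours, overtime 11.22 hours

Tue: 06:10–13:41 = 7 h 31 min; less 45 min break → 6 h 46 min
Wed: 05:37–16:36 = 10 h 59 min; less 45 min break → 10 h 14 min
Thu: 07:31–18:29 = 10 h 58 min; less 45 min break → 10 h 13 min
Fri: 05:29–14:27 = 8 h 58 min; less 45 min break → 8 h 13 min
Sat: 09:48–19:18 = 9 h 30 min; less 45 min break → 8 h 45 min
Sun: 07:21–15:08 = 7 h 47 min; less 45 min break → 7 h 2 min
Total worked: 51 h 13 min = 51.22 h.
Threshold 40 h → overtime 11 h 13 min, regular 40 h 0 min.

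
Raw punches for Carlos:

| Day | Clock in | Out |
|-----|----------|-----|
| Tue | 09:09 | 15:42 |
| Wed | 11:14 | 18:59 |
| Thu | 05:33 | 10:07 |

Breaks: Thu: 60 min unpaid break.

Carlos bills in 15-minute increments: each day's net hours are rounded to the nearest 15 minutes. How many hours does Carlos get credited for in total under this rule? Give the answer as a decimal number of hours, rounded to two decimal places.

17.75 hours

Tue: 09:09–15:42 = 6 h 33 min → rounds to 6 h 30 min
Wed: 11:14–18:59 = 7 h 45 min → rounds to 7 h 45 min
Thu: 05:33–10:07 = 4 h 34 min − 60 min = 3 h 34 min → rounds to 3 h 30 min
Total credited: 17 h 45 min.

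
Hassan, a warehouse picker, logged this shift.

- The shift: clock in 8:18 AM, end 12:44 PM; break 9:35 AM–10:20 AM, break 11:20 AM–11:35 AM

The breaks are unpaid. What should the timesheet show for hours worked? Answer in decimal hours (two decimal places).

The shift: 8:18 AM–12:44 PM = 4 h 26 min; less 60 min break → 3 h 26 min

3.43 hours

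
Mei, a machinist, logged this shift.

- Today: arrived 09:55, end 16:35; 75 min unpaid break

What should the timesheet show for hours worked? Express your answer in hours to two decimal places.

Today: 09:55–16:35 = 6 h 40 min; less 75 min break → 5 h 25 min

5.42 hours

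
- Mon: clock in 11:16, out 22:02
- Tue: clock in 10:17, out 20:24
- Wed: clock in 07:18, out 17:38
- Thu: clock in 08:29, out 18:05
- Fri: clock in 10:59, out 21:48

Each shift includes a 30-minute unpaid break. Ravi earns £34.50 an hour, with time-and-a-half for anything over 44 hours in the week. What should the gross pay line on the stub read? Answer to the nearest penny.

£1783.65

Mon: 11:16–22:02 = 10 h 46 min; less 30 min break → 10 h 16 min
Tue: 10:17–20:24 = 10 h 7 min; less 30 min break → 9 h 37 min
Wed: 07:18–17:38 = 10 h 20 min; less 30 min break → 9 h 50 min
Thu: 08:29–18:05 = 9 h 36 min; less 30 min break → 9 h 6 min
Fri: 10:59–21:48 = 10 h 49 min; less 30 min break → 10 h 19 min
Total worked: 49 h 8 min = 2948 min.
Regular 44 h 0 min = 2640 min at £34.50/h; overtime 5 h 8 min = 308 min at £51.75/h.
Pay = (2640 × £34.50 + 308 × £51.75) ÷ 60 = £1783.65.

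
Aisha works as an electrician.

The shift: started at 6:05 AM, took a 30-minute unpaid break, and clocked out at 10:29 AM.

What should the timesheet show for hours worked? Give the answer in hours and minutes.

The shift: 6:05 AM–10:29 AM = 4 h 24 min; less 30 min break → 3 h 54 min

3 h 54 min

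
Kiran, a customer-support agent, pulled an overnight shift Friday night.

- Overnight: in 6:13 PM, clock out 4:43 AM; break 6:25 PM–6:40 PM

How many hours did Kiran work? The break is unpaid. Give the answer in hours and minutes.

10 h 15 min

Overnight: 6:13 PM → midnight = 5 h 47 min; midnight → 4:43 AM = 4 h 43 min; span 10 h 30 min; less 15 min break → 10 h 15 min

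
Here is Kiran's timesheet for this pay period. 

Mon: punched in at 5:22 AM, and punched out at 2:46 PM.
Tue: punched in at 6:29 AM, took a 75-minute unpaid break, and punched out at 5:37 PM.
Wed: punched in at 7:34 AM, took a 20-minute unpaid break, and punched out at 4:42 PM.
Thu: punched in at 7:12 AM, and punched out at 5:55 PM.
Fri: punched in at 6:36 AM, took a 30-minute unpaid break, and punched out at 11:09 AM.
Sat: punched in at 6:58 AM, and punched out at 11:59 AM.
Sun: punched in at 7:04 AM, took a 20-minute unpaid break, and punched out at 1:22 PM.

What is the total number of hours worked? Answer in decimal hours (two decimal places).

53.83 hours

Mon: 5:22 AM–2:46 PM = 9 h 24 min
Tue: 6:29 AM–5:37 PM = 11 h 8 min; less 75 min break → 9 h 53 min
Wed: 7:34 AM–4:42 PM = 9 h 8 min; less 20 min break → 8 h 48 min
Thu: 7:12 AM–5:55 PM = 10 h 43 min
Fri: 6:36 AM–11:09 AM = 4 h 33 min; less 30 min break → 4 h 3 min
Sat: 6:58 AM–11:59 AM = 5 h 1 min
Sun: 7:04 AM–1:22 PM = 6 h 18 min; less 20 min break → 5 h 58 min
Total: 9 h 24 min + 9 h 53 min + 8 h 48 min + 10 h 43 min + 4 h 3 min + 5 h 1 min + 5 h 58 min = 53 h 50 min.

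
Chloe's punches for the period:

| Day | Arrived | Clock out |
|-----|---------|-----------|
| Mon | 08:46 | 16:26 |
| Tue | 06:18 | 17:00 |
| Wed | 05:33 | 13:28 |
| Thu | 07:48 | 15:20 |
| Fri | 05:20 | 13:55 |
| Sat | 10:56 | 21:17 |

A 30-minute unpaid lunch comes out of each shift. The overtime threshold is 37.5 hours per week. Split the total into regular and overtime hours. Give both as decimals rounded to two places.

Regular 37.50 hours, overtime 12.25 hours

Mon: 08:46–16:26 = 7 h 40 min; less 30 min break → 7 h 10 min
Tue: 06:18–17:00 = 10 h 42 min; less 30 min break → 10 h 12 min
Wed: 05:33–13:28 = 7 h 55 min; less 30 min break → 7 h 25 min
Thu: 07:48–15:20 = 7 h 32 min; less 30 min break → 7 h 2 min
Fri: 05:20–13:55 = 8 h 35 min; less 30 min break → 8 h 5 min
Sat: 10:56–21:17 = 10 h 21 min; less 30 min break → 9 h 51 min
Total worked: 49 h 45 min = 49.75 h.
Threshold 37.5 h → overtime 12 h 15 min, regular 37 h 30 min.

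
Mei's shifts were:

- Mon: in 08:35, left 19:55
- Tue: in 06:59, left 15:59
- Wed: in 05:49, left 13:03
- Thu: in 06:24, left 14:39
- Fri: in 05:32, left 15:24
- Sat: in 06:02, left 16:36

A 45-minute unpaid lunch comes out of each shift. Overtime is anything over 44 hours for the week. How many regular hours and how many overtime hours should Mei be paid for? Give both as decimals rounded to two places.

Mon: 08:35–19:55 = 11 h 20 min; less 45 min break → 10 h 35 min
Tue: 06:59–15:59 = 9 h 0 min; less 45 min break → 8 h 15 min
Wed: 05:49–13:03 = 7 h 14 min; less 45 min break → 6 h 29 min
Thu: 06:24–14:39 = 8 h 15 min; less 45 min break → 7 h 30 min
Fri: 05:32–15:24 = 9 h 52 min; less 45 min break → 9 h 7 min
Sat: 06:02–16:36 = 10 h 34 min; less 45 min break → 9 h 49 min
Total worked: 51 h 45 min = 51.75 h.
Threshold 44 h → overtime 7 h 45 min, regular 44 h 0 min.

Regular 44.00 hours, overtime 7.75 hours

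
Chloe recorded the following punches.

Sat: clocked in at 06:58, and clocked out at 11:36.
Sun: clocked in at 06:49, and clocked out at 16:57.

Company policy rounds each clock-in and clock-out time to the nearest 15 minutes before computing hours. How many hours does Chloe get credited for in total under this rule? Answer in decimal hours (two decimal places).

Sat: in 06:58→07:00, out 11:36→11:30; 4 h 30 min
Sun: in 06:49→06:45, out 16:57→17:00; 10 h 15 min
Total credited: 14 h 45 min.

14.75 hours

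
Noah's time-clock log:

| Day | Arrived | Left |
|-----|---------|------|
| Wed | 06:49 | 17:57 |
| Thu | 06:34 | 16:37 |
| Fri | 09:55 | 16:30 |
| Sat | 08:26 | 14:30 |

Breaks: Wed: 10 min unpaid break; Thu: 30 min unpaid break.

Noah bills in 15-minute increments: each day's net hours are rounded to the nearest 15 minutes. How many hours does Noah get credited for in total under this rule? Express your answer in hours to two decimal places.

Wed: 06:49–17:57 = 11 h 8 min − 10 min = 10 h 58 min → rounds to 11 h 0 min
Thu: 06:34–16:37 = 10 h 3 min − 30 min = 9 h 33 min → rounds to 9 h 30 min
Fri: 09:55–16:30 = 6 h 35 min → rounds to 6 h 30 min
Sat: 08:26–14:30 = 6 h 4 min → rounds to 6 h 0 min
Total credited: 33 h 0 min.

33.00 hours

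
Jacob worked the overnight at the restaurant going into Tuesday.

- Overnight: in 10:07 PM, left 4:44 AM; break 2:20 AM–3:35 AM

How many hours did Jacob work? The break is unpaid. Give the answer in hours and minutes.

Overnight: 10:07 PM → midnight = 1 h 53 min; midnight → 4:44 AM = 4 h 44 min; span 6 h 37 min; less 75 min break → 5 h 22 min

5 h 22 min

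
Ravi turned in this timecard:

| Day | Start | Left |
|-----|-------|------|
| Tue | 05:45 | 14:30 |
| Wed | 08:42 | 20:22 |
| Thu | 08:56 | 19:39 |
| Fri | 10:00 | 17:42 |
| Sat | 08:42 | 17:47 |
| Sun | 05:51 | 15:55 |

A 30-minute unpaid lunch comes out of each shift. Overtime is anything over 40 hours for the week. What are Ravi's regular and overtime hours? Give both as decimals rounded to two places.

Tue: 05:45–14:30 = 8 h 45 min; less 30 min break → 8 h 15 min
Wed: 08:42–20:22 = 11 h 40 min; less 30 min break → 11 h 10 min
Thu: 08:56–19:39 = 10 h 43 min; less 30 min break → 10 h 13 min
Fri: 10:00–17:42 = 7 h 42 min; less 30 min break → 7 h 12 min
Sat: 08:42–17:47 = 9 h 5 min; less 30 min break → 8 h 35 min
Sun: 05:51–15:55 = 10 h 4 min; less 30 min break → 9 h 34 min
Total worked: 54 h 59 min = 54.98 h.
Threshold 40 h → overtime 14 h 59 min, regular 40 h 0 min.

Regular 40.00 hours, overtime 14.98 hours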